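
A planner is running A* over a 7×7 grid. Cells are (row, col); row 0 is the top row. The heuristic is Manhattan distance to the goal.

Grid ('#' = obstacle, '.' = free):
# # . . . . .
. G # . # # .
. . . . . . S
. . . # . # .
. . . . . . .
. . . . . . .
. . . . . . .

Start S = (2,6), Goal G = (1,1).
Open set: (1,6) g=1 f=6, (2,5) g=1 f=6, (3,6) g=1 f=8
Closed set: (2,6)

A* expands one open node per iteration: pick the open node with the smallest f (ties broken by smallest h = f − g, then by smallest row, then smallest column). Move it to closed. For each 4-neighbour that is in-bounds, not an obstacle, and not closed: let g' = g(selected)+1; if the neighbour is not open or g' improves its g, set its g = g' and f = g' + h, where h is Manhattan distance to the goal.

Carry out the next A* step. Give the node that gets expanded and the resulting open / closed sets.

expanded=(1,6); open=[(0,6) g=2 f=8, (2,5) g=1 f=6, (3,6) g=1 f=8]; closed=[(1,6), (2,6)]

step 1: expand (1,6) (f=6, h=5) → closed; open now [(0,6) g=2 f=8, (2,5) g=1 f=6, (3,6) g=1 f=8]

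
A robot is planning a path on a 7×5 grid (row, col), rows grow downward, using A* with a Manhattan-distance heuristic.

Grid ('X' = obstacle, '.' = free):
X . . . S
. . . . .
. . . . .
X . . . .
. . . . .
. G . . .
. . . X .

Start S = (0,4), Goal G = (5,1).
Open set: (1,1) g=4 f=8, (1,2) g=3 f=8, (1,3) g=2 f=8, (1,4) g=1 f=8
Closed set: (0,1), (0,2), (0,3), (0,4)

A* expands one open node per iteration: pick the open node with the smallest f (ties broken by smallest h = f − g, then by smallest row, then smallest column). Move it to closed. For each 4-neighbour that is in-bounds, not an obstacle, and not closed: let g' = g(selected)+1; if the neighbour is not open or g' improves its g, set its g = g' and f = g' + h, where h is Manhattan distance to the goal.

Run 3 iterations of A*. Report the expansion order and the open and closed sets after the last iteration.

order=[(1,1) → (2,1) → (3,1)]; open=[(1,0) g=5 f=10, (1,2) g=3 f=8, (1,3) g=2 f=8, (1,4) g=1 f=8, (2,0) g=6 f=10, (2,2) g=6 f=10, (3,2) g=7 f=10, (4,1) g=7 f=8]; closed=[(0,1), (0,2), (0,3), (0,4), (1,1), (2,1), (3,1)]

step 1: expand (1,1) (f=8, h=4) → closed; open now [(1,0) g=5 f=10, (1,2) g=3 f=8, (1,3) g=2 f=8, (1,4) g=1 f=8, (2,1) g=5 f=8]
step 2: expand (2,1) (f=8, h=3) → closed; open now [(1,0) g=5 f=10, (1,2) g=3 f=8, (1,3) g=2 f=8, (1,4) g=1 f=8, (2,0) g=6 f=10, (2,2) g=6 f=10, (3,1) g=6 f=8]
step 3: expand (3,1) (f=8, h=2) → closed; open now [(1,0) g=5 f=10, (1,2) g=3 f=8, (1,3) g=2 f=8, (1,4) g=1 f=8, (2,0) g=6 f=10, (2,2) g=6 f=10, (3,2) g=7 f=10, (4,1) g=7 f=8]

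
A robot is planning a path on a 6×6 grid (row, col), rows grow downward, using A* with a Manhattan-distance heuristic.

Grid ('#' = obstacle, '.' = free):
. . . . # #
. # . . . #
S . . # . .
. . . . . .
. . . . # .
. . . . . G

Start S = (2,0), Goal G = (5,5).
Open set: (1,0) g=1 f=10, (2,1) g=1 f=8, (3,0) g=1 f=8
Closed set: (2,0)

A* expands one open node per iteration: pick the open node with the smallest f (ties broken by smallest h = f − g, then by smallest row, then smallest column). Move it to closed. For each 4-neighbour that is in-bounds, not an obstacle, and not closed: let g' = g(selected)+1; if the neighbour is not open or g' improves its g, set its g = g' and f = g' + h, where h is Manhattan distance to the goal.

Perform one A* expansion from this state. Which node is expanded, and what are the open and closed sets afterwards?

step 1: expand (2,1) (f=8, h=7) → closed; open now [(1,0) g=1 f=10, (2,2) g=2 f=8, (3,0) g=1 f=8, (3,1) g=2 f=8]

expanded=(2,1); open=[(1,0) g=1 f=10, (2,2) g=2 f=8, (3,0) g=1 f=8, (3,1) g=2 f=8]; closed=[(2,0), (2,1)]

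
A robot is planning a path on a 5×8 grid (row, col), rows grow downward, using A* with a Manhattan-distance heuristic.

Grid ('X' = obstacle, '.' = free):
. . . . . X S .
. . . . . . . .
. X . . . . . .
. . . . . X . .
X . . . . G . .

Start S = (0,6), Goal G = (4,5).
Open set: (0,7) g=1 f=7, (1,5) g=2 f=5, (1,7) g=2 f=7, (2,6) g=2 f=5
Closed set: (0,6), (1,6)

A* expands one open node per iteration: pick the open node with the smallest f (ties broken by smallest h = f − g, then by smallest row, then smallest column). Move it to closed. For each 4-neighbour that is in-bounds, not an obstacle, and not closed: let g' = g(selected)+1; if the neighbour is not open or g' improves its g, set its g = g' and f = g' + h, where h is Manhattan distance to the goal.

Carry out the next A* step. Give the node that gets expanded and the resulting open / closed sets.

step 1: expand (1,5) (f=5, h=3) → closed; open now [(0,7) g=1 f=7, (1,4) g=3 f=7, (1,7) g=2 f=7, (2,5) g=3 f=5, (2,6) g=2 f=5]

expanded=(1,5); open=[(0,7) g=1 f=7, (1,4) g=3 f=7, (1,7) g=2 f=7, (2,5) g=3 f=5, (2,6) g=2 f=5]; closed=[(0,6), (1,5), (1,6)]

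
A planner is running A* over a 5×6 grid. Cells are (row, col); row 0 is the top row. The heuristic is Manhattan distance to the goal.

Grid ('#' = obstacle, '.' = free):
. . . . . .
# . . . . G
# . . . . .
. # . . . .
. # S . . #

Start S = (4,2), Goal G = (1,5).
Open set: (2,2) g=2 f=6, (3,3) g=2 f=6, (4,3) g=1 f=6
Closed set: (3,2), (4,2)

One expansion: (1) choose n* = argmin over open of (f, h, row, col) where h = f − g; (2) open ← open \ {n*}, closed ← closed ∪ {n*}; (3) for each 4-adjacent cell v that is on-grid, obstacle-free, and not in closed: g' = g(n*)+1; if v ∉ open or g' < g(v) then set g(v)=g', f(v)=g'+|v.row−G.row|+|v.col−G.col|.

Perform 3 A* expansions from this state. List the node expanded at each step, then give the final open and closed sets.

step 1: expand (2,2) (f=6, h=4) → closed; open now [(1,2) g=3 f=6, (2,1) g=3 f=8, (2,3) g=3 f=6, (3,3) g=2 f=6, (4,3) g=1 f=6]
step 2: expand (1,2) (f=6, h=3) → closed; open now [(0,2) g=4 f=8, (1,1) g=4 f=8, (1,3) g=4 f=6, (2,1) g=3 f=8, (2,3) g=3 f=6, (3,3) g=2 f=6, (4,3) g=1 f=6]
step 3: expand (1,3) (f=6, h=2) → closed; open now [(0,2) g=4 f=8, (0,3) g=5 f=8, (1,1) g=4 f=8, (1,4) g=5 f=6, (2,1) g=3 f=8, (2,3) g=3 f=6, (3,3) g=2 f=6, (4,3) g=1 f=6]

order=[(2,2) → (1,2) → (1,3)]; open=[(0,2) g=4 f=8, (0,3) g=5 f=8, (1,1) g=4 f=8, (1,4) g=5 f=6, (2,1) g=3 f=8, (2,3) g=3 f=6, (3,3) g=2 f=6, (4,3) g=1 f=6]; closed=[(1,2), (1,3), (2,2), (3,2), (4,2)]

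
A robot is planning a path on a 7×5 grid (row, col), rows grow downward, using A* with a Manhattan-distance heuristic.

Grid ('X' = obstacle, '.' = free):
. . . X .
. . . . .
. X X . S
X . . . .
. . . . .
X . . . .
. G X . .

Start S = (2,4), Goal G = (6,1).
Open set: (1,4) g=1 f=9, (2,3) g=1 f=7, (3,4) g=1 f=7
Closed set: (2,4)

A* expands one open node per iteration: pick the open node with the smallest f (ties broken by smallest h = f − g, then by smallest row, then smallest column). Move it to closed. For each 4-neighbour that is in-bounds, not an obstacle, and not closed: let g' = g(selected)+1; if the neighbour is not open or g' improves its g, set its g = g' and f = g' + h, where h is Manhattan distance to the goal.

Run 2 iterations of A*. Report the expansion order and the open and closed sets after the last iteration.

step 1: expand (2,3) (f=7, h=6) → closed; open now [(1,3) g=2 f=9, (1,4) g=1 f=9, (3,3) g=2 f=7, (3,4) g=1 f=7]
step 2: expand (3,3) (f=7, h=5) → closed; open now [(1,3) g=2 f=9, (1,4) g=1 f=9, (3,2) g=3 f=7, (3,4) g=1 f=7, (4,3) g=3 f=7]

order=[(2,3) → (3,3)]; open=[(1,3) g=2 f=9, (1,4) g=1 f=9, (3,2) g=3 f=7, (3,4) g=1 f=7, (4,3) g=3 f=7]; closed=[(2,3), (2,4), (3,3)]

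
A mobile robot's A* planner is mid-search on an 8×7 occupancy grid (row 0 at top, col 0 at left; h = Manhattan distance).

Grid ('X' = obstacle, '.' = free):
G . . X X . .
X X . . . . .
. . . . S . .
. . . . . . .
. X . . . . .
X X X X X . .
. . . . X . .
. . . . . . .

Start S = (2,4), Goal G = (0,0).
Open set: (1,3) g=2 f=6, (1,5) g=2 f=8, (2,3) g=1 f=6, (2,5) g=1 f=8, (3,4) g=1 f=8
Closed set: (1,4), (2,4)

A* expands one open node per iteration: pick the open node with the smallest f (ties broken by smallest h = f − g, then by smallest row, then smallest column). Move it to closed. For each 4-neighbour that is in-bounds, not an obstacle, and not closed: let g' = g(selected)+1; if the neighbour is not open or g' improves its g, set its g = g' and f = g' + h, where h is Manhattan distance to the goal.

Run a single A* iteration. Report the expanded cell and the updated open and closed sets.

expanded=(1,3); open=[(1,2) g=3 f=6, (1,5) g=2 f=8, (2,3) g=1 f=6, (2,5) g=1 f=8, (3,4) g=1 f=8]; closed=[(1,3), (1,4), (2,4)]

step 1: expand (1,3) (f=6, h=4) → closed; open now [(1,2) g=3 f=6, (1,5) g=2 f=8, (2,3) g=1 f=6, (2,5) g=1 f=8, (3,4) g=1 f=8]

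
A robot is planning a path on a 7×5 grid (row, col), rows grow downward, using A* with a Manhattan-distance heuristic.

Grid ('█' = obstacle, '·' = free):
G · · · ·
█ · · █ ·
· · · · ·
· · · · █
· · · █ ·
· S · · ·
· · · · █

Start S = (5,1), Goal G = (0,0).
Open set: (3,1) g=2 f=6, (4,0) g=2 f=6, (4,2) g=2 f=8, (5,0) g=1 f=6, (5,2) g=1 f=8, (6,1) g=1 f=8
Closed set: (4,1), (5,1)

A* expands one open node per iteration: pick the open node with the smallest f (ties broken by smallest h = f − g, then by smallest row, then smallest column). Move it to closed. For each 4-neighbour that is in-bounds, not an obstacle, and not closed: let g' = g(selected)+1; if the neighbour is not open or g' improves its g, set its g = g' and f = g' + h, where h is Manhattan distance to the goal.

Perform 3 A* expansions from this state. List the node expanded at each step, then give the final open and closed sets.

order=[(3,1) → (2,1) → (1,1)]; open=[(0,1) g=5 f=6, (1,2) g=5 f=8, (2,0) g=4 f=6, (2,2) g=4 f=8, (3,0) g=3 f=6, (3,2) g=3 f=8, (4,0) g=2 f=6, (4,2) g=2 f=8, (5,0) g=1 f=6, (5,2) g=1 f=8, (6,1) g=1 f=8]; closed=[(1,1), (2,1), (3,1), (4,1), (5,1)]

step 1: expand (3,1) (f=6, h=4) → closed; open now [(2,1) g=3 f=6, (3,0) g=3 f=6, (3,2) g=3 f=8, (4,0) g=2 f=6, (4,2) g=2 f=8, (5,0) g=1 f=6, (5,2) g=1 f=8, (6,1) g=1 f=8]
step 2: expand (2,1) (f=6, h=3) → closed; open now [(1,1) g=4 f=6, (2,0) g=4 f=6, (2,2) g=4 f=8, (3,0) g=3 f=6, (3,2) g=3 f=8, (4,0) g=2 f=6, (4,2) g=2 f=8, (5,0) g=1 f=6, (5,2) g=1 f=8, (6,1) g=1 f=8]
step 3: expand (1,1) (f=6, h=2) → closed; open now [(0,1) g=5 f=6, (1,2) g=5 f=8, (2,0) g=4 f=6, (2,2) g=4 f=8, (3,0) g=3 f=6, (3,2) g=3 f=8, (4,0) g=2 f=6, (4,2) g=2 f=8, (5,0) g=1 f=6, (5,2) g=1 f=8, (6,1) g=1 f=8]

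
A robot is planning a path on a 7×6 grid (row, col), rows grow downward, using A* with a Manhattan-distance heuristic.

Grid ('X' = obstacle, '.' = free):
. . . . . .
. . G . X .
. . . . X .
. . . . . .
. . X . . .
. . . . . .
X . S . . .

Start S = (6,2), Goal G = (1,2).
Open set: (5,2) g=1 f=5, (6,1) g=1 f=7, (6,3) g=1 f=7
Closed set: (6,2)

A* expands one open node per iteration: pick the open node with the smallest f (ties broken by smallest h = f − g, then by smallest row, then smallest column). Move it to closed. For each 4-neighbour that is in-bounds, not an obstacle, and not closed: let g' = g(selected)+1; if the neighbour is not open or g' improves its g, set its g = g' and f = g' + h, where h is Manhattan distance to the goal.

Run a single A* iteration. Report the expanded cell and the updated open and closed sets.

step 1: expand (5,2) (f=5, h=4) → closed; open now [(5,1) g=2 f=7, (5,3) g=2 f=7, (6,1) g=1 f=7, (6,3) g=1 f=7]

expanded=(5,2); open=[(5,1) g=2 f=7, (5,3) g=2 f=7, (6,1) g=1 f=7, (6,3) g=1 f=7]; closed=[(5,2), (6,2)]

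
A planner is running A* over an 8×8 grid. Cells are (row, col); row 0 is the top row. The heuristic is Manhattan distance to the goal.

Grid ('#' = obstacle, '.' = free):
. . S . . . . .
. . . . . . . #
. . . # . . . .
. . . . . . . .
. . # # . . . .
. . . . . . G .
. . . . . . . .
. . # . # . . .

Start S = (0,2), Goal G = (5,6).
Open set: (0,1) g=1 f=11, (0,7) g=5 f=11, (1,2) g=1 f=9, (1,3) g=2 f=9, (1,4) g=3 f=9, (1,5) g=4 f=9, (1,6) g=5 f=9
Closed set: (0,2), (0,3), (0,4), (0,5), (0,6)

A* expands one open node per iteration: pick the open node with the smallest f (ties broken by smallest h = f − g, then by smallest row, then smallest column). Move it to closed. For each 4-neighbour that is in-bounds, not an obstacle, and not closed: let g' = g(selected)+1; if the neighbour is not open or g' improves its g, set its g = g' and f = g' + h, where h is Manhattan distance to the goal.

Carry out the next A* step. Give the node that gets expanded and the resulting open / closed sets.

expanded=(1,6); open=[(0,1) g=1 f=11, (0,7) g=5 f=11, (1,2) g=1 f=9, (1,3) g=2 f=9, (1,4) g=3 f=9, (1,5) g=4 f=9, (2,6) g=6 f=9]; closed=[(0,2), (0,3), (0,4), (0,5), (0,6), (1,6)]

step 1: expand (1,6) (f=9, h=4) → closed; open now [(0,1) g=1 f=11, (0,7) g=5 f=11, (1,2) g=1 f=9, (1,3) g=2 f=9, (1,4) g=3 f=9, (1,5) g=4 f=9, (2,6) g=6 f=9]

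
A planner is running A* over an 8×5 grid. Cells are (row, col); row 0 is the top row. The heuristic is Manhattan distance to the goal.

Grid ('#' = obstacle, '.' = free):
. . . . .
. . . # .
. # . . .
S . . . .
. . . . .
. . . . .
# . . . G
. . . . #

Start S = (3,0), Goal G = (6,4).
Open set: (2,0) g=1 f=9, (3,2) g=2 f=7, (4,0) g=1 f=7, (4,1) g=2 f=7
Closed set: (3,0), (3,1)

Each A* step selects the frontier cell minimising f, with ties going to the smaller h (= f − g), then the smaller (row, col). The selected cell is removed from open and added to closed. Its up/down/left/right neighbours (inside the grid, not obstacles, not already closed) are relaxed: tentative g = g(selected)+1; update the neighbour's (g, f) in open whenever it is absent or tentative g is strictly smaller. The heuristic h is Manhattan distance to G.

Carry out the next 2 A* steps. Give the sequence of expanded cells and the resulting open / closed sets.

step 1: expand (3,2) (f=7, h=5) → closed; open now [(2,0) g=1 f=9, (2,2) g=3 f=9, (3,3) g=3 f=7, (4,0) g=1 f=7, (4,1) g=2 f=7, (4,2) g=3 f=7]
step 2: expand (3,3) (f=7, h=4) → closed; open now [(2,0) g=1 f=9, (2,2) g=3 f=9, (2,3) g=4 f=9, (3,4) g=4 f=7, (4,0) g=1 f=7, (4,1) g=2 f=7, (4,2) g=3 f=7, (4,3) g=4 f=7]

order=[(3,2) → (3,3)]; open=[(2,0) g=1 f=9, (2,2) g=3 f=9, (2,3) g=4 f=9, (3,4) g=4 f=7, (4,0) g=1 f=7, (4,1) g=2 f=7, (4,2) g=3 f=7, (4,3) g=4 f=7]; closed=[(3,0), (3,1), (3,2), (3,3)]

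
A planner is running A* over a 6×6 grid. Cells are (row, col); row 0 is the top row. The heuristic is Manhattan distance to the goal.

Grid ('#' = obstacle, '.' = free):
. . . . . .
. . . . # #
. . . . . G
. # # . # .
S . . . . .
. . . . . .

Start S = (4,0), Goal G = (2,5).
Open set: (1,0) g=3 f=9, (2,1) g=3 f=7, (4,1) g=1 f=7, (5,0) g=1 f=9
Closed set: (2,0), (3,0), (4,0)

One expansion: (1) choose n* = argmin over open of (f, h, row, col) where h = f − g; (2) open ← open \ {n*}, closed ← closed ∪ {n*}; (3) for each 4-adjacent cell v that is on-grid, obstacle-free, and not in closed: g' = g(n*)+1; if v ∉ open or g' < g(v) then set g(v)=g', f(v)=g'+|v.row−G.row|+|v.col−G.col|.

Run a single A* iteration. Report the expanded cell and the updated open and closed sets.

step 1: expand (2,1) (f=7, h=4) → closed; open now [(1,0) g=3 f=9, (1,1) g=4 f=9, (2,2) g=4 f=7, (4,1) g=1 f=7, (5,0) g=1 f=9]

expanded=(2,1); open=[(1,0) g=3 f=9, (1,1) g=4 f=9, (2,2) g=4 f=7, (4,1) g=1 f=7, (5,0) g=1 f=9]; closed=[(2,0), (2,1), (3,0), (4,0)]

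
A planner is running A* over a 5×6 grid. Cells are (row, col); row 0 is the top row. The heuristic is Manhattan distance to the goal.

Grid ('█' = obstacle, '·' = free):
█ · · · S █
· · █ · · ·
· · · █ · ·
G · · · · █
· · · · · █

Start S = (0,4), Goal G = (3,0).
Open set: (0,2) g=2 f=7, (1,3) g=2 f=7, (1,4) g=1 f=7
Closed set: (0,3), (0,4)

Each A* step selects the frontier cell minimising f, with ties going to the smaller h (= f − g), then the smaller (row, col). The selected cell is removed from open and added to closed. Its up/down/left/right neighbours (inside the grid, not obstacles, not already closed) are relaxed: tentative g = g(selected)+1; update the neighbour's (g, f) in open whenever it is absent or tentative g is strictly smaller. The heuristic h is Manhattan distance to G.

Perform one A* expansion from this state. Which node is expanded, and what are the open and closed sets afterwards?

step 1: expand (0,2) (f=7, h=5) → closed; open now [(0,1) g=3 f=7, (1,3) g=2 f=7, (1,4) g=1 f=7]

expanded=(0,2); open=[(0,1) g=3 f=7, (1,3) g=2 f=7, (1,4) g=1 f=7]; closed=[(0,2), (0,3), (0,4)]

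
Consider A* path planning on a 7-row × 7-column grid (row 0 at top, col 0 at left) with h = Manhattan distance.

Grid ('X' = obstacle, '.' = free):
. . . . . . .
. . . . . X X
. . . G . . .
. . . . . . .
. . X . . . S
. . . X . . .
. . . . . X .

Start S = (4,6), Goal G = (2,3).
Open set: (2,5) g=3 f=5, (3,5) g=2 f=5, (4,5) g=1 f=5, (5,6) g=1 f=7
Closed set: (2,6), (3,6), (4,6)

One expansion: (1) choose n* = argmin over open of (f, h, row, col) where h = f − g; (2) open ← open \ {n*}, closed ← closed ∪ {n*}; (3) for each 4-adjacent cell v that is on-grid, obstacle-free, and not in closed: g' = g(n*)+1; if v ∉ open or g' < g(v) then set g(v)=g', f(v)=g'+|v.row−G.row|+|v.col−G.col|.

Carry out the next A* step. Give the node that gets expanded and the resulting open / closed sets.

step 1: expand (2,5) (f=5, h=2) → closed; open now [(2,4) g=4 f=5, (3,5) g=2 f=5, (4,5) g=1 f=5, (5,6) g=1 f=7]

expanded=(2,5); open=[(2,4) g=4 f=5, (3,5) g=2 f=5, (4,5) g=1 f=5, (5,6) g=1 f=7]; closed=[(2,5), (2,6), (3,6), (4,6)]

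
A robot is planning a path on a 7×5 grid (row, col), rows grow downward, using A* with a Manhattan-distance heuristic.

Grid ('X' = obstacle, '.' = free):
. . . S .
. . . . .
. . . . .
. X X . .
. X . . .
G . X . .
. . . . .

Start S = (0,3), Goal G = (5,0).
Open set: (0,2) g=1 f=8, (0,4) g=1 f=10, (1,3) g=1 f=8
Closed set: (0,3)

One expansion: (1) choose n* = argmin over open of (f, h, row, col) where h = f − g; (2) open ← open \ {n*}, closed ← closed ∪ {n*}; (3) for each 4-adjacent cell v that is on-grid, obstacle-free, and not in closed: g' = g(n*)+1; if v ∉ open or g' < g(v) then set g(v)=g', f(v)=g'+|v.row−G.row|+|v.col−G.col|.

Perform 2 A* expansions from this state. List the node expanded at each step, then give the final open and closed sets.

order=[(0,2) → (0,1)]; open=[(0,0) g=3 f=8, (0,4) g=1 f=10, (1,1) g=3 f=8, (1,2) g=2 f=8, (1,3) g=1 f=8]; closed=[(0,1), (0,2), (0,3)]

step 1: expand (0,2) (f=8, h=7) → closed; open now [(0,1) g=2 f=8, (0,4) g=1 f=10, (1,2) g=2 f=8, (1,3) g=1 f=8]
step 2: expand (0,1) (f=8, h=6) → closed; open now [(0,0) g=3 f=8, (0,4) g=1 f=10, (1,1) g=3 f=8, (1,2) g=2 f=8, (1,3) g=1 f=8]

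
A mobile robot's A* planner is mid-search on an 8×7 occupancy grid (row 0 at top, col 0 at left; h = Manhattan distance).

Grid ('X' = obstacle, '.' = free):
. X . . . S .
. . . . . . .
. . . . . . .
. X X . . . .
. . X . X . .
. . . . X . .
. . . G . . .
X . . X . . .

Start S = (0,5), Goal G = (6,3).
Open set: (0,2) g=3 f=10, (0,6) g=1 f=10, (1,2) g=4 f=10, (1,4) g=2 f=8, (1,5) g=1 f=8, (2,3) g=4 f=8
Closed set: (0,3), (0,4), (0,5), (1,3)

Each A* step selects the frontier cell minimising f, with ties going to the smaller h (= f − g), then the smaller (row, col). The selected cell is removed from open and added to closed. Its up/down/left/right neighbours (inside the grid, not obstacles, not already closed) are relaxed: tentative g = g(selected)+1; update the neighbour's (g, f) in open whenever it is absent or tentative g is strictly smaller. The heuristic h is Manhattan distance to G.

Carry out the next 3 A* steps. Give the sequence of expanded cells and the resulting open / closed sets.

order=[(2,3) → (3,3) → (4,3)]; open=[(0,2) g=3 f=10, (0,6) g=1 f=10, (1,2) g=4 f=10, (1,4) g=2 f=8, (1,5) g=1 f=8, (2,2) g=5 f=10, (2,4) g=5 f=10, (3,4) g=6 f=10, (5,3) g=7 f=8]; closed=[(0,3), (0,4), (0,5), (1,3), (2,3), (3,3), (4,3)]

step 1: expand (2,3) (f=8, h=4) → closed; open now [(0,2) g=3 f=10, (0,6) g=1 f=10, (1,2) g=4 f=10, (1,4) g=2 f=8, (1,5) g=1 f=8, (2,2) g=5 f=10, (2,4) g=5 f=10, (3,3) g=5 f=8]
step 2: expand (3,3) (f=8, h=3) → closed; open now [(0,2) g=3 f=10, (0,6) g=1 f=10, (1,2) g=4 f=10, (1,4) g=2 f=8, (1,5) g=1 f=8, (2,2) g=5 f=10, (2,4) g=5 f=10, (3,4) g=6 f=10, (4,3) g=6 f=8]
step 3: expand (4,3) (f=8, h=2) → closed; open now [(0,2) g=3 f=10, (0,6) g=1 f=10, (1,2) g=4 f=10, (1,4) g=2 f=8, (1,5) g=1 f=8, (2,2) g=5 f=10, (2,4) g=5 f=10, (3,4) g=6 f=10, (5,3) g=7 f=8]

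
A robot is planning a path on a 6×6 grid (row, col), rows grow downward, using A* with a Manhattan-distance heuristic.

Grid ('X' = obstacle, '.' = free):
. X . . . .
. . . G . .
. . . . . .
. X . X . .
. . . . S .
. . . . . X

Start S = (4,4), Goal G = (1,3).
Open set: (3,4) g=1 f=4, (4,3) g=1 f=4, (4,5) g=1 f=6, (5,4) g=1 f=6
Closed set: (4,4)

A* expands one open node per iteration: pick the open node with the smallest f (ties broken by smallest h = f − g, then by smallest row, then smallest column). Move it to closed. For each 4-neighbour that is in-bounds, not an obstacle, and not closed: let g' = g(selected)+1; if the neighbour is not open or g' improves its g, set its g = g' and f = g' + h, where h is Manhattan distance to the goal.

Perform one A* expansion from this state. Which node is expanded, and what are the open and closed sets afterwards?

step 1: expand (3,4) (f=4, h=3) → closed; open now [(2,4) g=2 f=4, (3,5) g=2 f=6, (4,3) g=1 f=4, (4,5) g=1 f=6, (5,4) g=1 f=6]

expanded=(3,4); open=[(2,4) g=2 f=4, (3,5) g=2 f=6, (4,3) g=1 f=4, (4,5) g=1 f=6, (5,4) g=1 f=6]; closed=[(3,4), (4,4)]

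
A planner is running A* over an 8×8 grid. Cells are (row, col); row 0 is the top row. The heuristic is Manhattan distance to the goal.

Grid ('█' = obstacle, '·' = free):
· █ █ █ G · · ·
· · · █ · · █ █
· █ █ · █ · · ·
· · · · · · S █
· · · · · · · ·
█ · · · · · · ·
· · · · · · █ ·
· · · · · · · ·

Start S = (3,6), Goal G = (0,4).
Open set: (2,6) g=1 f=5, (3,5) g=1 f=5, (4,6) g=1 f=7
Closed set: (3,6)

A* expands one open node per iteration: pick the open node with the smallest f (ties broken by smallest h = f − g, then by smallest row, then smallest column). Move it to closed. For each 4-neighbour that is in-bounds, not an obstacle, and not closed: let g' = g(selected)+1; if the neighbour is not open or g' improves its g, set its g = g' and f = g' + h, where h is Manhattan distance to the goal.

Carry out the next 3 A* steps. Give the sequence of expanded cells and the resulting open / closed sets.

order=[(2,6) → (2,5) → (1,5)]; open=[(0,5) g=4 f=5, (1,4) g=4 f=5, (2,7) g=2 f=7, (3,5) g=1 f=5, (4,6) g=1 f=7]; closed=[(1,5), (2,5), (2,6), (3,6)]

step 1: expand (2,6) (f=5, h=4) → closed; open now [(2,5) g=2 f=5, (2,7) g=2 f=7, (3,5) g=1 f=5, (4,6) g=1 f=7]
step 2: expand (2,5) (f=5, h=3) → closed; open now [(1,5) g=3 f=5, (2,7) g=2 f=7, (3,5) g=1 f=5, (4,6) g=1 f=7]
step 3: expand (1,5) (f=5, h=2) → closed; open now [(0,5) g=4 f=5, (1,4) g=4 f=5, (2,7) g=2 f=7, (3,5) g=1 f=5, (4,6) g=1 f=7]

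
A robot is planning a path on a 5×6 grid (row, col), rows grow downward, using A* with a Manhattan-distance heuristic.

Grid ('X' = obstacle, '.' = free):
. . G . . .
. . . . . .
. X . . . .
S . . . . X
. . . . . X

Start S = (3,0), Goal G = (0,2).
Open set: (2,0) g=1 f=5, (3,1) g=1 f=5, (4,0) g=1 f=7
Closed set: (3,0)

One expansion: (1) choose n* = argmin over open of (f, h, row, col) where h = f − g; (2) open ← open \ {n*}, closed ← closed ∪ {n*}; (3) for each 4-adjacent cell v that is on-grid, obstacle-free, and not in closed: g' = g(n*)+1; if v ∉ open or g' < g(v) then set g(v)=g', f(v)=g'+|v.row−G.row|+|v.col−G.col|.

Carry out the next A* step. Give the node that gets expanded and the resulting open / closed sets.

expanded=(2,0); open=[(1,0) g=2 f=5, (3,1) g=1 f=5, (4,0) g=1 f=7]; closed=[(2,0), (3,0)]

step 1: expand (2,0) (f=5, h=4) → closed; open now [(1,0) g=2 f=5, (3,1) g=1 f=5, (4,0) g=1 f=7]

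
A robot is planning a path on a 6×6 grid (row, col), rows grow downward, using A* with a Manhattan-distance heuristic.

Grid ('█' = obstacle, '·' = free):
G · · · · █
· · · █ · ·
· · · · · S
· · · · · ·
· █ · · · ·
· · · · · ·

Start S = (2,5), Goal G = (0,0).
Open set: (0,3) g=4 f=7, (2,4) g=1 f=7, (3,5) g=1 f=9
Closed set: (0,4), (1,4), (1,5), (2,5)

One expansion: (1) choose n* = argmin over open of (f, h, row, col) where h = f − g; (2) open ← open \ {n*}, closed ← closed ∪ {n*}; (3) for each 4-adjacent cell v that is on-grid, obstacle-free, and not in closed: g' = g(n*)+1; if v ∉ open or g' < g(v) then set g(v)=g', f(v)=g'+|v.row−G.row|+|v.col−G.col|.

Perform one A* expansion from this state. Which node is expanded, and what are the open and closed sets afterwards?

step 1: expand (0,3) (f=7, h=3) → closed; open now [(0,2) g=5 f=7, (2,4) g=1 f=7, (3,5) g=1 f=9]

expanded=(0,3); open=[(0,2) g=5 f=7, (2,4) g=1 f=7, (3,5) g=1 f=9]; closed=[(0,3), (0,4), (1,4), (1,5), (2,5)]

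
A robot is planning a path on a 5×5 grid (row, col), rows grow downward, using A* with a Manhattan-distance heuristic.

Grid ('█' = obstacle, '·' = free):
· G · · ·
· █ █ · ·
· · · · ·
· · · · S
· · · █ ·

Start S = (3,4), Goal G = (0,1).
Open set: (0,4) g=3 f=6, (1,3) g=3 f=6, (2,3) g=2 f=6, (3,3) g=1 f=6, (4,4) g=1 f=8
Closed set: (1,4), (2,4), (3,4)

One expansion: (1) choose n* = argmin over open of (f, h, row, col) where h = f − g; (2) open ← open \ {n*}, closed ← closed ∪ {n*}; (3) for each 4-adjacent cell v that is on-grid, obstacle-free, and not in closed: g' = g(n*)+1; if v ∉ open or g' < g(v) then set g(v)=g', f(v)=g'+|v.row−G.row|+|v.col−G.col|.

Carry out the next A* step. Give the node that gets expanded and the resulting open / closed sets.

step 1: expand (0,4) (f=6, h=3) → closed; open now [(0,3) g=4 f=6, (1,3) g=3 f=6, (2,3) g=2 f=6, (3,3) g=1 f=6, (4,4) g=1 f=8]

expanded=(0,4); open=[(0,3) g=4 f=6, (1,3) g=3 f=6, (2,3) g=2 f=6, (3,3) g=1 f=6, (4,4) g=1 f=8]; closed=[(0,4), (1,4), (2,4), (3,4)]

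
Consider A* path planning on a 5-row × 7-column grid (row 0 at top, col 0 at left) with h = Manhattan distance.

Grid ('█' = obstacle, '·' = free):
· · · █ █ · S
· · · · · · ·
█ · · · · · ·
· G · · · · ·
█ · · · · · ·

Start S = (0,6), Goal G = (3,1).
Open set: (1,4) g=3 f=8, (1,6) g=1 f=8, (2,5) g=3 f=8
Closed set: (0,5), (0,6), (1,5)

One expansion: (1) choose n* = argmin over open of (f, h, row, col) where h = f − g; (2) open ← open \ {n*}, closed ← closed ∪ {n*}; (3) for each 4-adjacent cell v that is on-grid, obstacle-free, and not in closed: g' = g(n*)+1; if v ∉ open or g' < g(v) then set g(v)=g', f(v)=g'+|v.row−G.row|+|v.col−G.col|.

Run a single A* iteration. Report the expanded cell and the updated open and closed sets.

expanded=(1,4); open=[(1,3) g=4 f=8, (1,6) g=1 f=8, (2,4) g=4 f=8, (2,5) g=3 f=8]; closed=[(0,5), (0,6), (1,4), (1,5)]

step 1: expand (1,4) (f=8, h=5) → closed; open now [(1,3) g=4 f=8, (1,6) g=1 f=8, (2,4) g=4 f=8, (2,5) g=3 f=8]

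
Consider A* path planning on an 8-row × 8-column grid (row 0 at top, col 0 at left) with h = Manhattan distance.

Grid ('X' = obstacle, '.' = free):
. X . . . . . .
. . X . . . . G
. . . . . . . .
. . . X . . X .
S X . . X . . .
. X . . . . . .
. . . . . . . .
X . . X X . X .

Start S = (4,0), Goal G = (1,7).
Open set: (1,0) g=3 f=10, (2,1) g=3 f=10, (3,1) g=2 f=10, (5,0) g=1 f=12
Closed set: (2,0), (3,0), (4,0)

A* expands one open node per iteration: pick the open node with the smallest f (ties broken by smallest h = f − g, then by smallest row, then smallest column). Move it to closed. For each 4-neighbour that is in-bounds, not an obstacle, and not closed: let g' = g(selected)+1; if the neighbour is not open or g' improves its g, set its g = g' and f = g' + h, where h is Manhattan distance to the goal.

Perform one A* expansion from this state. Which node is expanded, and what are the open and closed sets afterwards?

expanded=(1,0); open=[(0,0) g=4 f=12, (1,1) g=4 f=10, (2,1) g=3 f=10, (3,1) g=2 f=10, (5,0) g=1 f=12]; closed=[(1,0), (2,0), (3,0), (4,0)]

step 1: expand (1,0) (f=10, h=7) → closed; open now [(0,0) g=4 f=12, (1,1) g=4 f=10, (2,1) g=3 f=10, (3,1) g=2 f=10, (5,0) g=1 f=12]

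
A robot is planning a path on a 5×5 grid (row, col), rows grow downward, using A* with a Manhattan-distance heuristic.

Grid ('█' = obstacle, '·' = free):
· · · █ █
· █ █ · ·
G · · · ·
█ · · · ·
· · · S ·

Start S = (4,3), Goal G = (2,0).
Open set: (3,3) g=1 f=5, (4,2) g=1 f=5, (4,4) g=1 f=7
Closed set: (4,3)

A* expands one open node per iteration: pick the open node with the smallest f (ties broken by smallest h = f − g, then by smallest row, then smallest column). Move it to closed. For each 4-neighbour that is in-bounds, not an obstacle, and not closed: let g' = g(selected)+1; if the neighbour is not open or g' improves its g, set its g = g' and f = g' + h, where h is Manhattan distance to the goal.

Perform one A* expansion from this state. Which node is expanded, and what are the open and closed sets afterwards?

expanded=(3,3); open=[(2,3) g=2 f=5, (3,2) g=2 f=5, (3,4) g=2 f=7, (4,2) g=1 f=5, (4,4) g=1 f=7]; closed=[(3,3), (4,3)]

step 1: expand (3,3) (f=5, h=4) → closed; open now [(2,3) g=2 f=5, (3,2) g=2 f=5, (3,4) g=2 f=7, (4,2) g=1 f=5, (4,4) g=1 f=7]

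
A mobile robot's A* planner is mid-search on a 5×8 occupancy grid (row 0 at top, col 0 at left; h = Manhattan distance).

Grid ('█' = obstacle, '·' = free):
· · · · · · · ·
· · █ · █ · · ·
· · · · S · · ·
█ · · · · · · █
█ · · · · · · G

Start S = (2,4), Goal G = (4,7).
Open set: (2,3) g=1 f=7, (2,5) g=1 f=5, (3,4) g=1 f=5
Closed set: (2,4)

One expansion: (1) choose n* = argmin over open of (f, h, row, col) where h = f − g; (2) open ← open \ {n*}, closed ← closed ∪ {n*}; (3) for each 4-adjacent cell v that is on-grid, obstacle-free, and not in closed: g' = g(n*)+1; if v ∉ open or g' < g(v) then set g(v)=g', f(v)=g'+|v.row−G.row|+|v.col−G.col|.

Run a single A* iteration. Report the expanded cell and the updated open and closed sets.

step 1: expand (2,5) (f=5, h=4) → closed; open now [(1,5) g=2 f=7, (2,3) g=1 f=7, (2,6) g=2 f=5, (3,4) g=1 f=5, (3,5) g=2 f=5]

expanded=(2,5); open=[(1,5) g=2 f=7, (2,3) g=1 f=7, (2,6) g=2 f=5, (3,4) g=1 f=5, (3,5) g=2 f=5]; closed=[(2,4), (2,5)]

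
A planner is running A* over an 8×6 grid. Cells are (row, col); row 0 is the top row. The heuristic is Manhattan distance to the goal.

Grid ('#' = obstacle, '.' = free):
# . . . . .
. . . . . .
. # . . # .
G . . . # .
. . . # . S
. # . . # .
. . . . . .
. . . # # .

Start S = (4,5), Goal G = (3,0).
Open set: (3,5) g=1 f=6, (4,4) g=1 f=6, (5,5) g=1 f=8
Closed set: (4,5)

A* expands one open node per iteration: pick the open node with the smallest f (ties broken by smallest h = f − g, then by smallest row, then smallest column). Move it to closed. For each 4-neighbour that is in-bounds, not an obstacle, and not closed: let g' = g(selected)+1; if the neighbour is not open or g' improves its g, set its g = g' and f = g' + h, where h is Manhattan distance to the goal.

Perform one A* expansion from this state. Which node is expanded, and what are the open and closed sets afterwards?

step 1: expand (3,5) (f=6, h=5) → closed; open now [(2,5) g=2 f=8, (4,4) g=1 f=6, (5,5) g=1 f=8]

expanded=(3,5); open=[(2,5) g=2 f=8, (4,4) g=1 f=6, (5,5) g=1 f=8]; closed=[(3,5), (4,5)]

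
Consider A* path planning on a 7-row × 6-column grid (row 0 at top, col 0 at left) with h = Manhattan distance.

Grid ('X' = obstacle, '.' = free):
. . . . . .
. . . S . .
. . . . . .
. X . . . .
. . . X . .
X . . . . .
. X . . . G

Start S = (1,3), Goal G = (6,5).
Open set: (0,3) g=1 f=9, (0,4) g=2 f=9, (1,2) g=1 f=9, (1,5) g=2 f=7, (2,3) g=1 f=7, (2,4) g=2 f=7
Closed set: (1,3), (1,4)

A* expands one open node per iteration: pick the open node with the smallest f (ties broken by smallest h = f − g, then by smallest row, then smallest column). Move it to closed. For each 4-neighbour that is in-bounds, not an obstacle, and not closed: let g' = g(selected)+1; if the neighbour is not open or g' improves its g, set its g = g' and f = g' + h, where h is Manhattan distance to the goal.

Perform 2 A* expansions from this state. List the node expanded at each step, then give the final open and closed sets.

order=[(1,5) → (2,5)]; open=[(0,3) g=1 f=9, (0,4) g=2 f=9, (0,5) g=3 f=9, (1,2) g=1 f=9, (2,3) g=1 f=7, (2,4) g=2 f=7, (3,5) g=4 f=7]; closed=[(1,3), (1,4), (1,5), (2,5)]

step 1: expand (1,5) (f=7, h=5) → closed; open now [(0,3) g=1 f=9, (0,4) g=2 f=9, (0,5) g=3 f=9, (1,2) g=1 f=9, (2,3) g=1 f=7, (2,4) g=2 f=7, (2,5) g=3 f=7]
step 2: expand (2,5) (f=7, h=4) → closed; open now [(0,3) g=1 f=9, (0,4) g=2 f=9, (0,5) g=3 f=9, (1,2) g=1 f=9, (2,3) g=1 f=7, (2,4) g=2 f=7, (3,5) g=4 f=7]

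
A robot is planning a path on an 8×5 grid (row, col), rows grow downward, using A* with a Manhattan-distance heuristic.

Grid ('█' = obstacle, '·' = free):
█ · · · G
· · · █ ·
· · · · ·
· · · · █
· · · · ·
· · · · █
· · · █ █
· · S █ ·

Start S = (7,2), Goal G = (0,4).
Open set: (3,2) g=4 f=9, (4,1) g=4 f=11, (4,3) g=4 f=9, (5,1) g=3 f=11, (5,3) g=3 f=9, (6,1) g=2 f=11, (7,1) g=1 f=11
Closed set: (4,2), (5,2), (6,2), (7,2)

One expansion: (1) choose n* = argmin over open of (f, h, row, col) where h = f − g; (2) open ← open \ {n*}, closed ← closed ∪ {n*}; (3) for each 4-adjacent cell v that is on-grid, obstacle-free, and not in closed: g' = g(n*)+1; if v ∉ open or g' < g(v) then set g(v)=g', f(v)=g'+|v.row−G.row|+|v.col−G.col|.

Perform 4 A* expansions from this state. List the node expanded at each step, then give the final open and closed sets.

order=[(3,2) → (2,2) → (1,2) → (0,2)]; open=[(0,1) g=8 f=11, (0,3) g=8 f=9, (1,1) g=7 f=11, (2,1) g=6 f=11, (2,3) g=6 f=9, (3,1) g=5 f=11, (3,3) g=5 f=9, (4,1) g=4 f=11, (4,3) g=4 f=9, (5,1) g=3 f=11, (5,3) g=3 f=9, (6,1) g=2 f=11, (7,1) g=1 f=11]; closed=[(0,2), (1,2), (2,2), (3,2), (4,2), (5,2), (6,2), (7,2)]

step 1: expand (3,2) (f=9, h=5) → closed; open now [(2,2) g=5 f=9, (3,1) g=5 f=11, (3,3) g=5 f=9, (4,1) g=4 f=11, (4,3) g=4 f=9, (5,1) g=3 f=11, (5,3) g=3 f=9, (6,1) g=2 f=11, (7,1) g=1 f=11]
step 2: expand (2,2) (f=9, h=4) → closed; open now [(1,2) g=6 f=9, (2,1) g=6 f=11, (2,3) g=6 f=9, (3,1) g=5 f=11, (3,3) g=5 f=9, (4,1) g=4 f=11, (4,3) g=4 f=9, (5,1) g=3 f=11, (5,3) g=3 f=9, (6,1) g=2 f=11, (7,1) g=1 f=11]
step 3: expand (1,2) (f=9, h=3) → closed; open now [(0,2) g=7 f=9, (1,1) g=7 f=11, (2,1) g=6 f=11, (2,3) g=6 f=9, (3,1) g=5 f=11, (3,3) g=5 f=9, (4,1) g=4 f=11, (4,3) g=4 f=9, (5,1) g=3 f=11, (5,3) g=3 f=9, (6,1) g=2 f=11, (7,1) g=1 f=11]
step 4: expand (0,2) (f=9, h=2) → closed; open now [(0,1) g=8 f=11, (0,3) g=8 f=9, (1,1) g=7 f=11, (2,1) g=6 f=11, (2,3) g=6 f=9, (3,1) g=5 f=11, (3,3) g=5 f=9, (4,1) g=4 f=11, (4,3) g=4 f=9, (5,1) g=3 f=11, (5,3) g=3 f=9, (6,1) g=2 f=11, (7,1) g=1 f=11]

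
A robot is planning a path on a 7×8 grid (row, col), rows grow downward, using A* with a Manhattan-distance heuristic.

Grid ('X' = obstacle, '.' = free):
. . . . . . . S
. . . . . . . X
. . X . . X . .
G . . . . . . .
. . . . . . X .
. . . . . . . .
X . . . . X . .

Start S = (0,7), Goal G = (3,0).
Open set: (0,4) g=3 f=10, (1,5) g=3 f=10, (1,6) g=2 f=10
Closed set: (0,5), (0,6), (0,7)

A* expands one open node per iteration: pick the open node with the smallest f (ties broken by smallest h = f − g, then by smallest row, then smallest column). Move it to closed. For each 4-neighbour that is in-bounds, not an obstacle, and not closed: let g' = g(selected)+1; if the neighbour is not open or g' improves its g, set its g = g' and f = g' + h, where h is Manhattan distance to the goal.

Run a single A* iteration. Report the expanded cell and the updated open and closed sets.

expanded=(0,4); open=[(0,3) g=4 f=10, (1,4) g=4 f=10, (1,5) g=3 f=10, (1,6) g=2 f=10]; closed=[(0,4), (0,5), (0,6), (0,7)]

step 1: expand (0,4) (f=10, h=7) → closed; open now [(0,3) g=4 f=10, (1,4) g=4 f=10, (1,5) g=3 f=10, (1,6) g=2 f=10]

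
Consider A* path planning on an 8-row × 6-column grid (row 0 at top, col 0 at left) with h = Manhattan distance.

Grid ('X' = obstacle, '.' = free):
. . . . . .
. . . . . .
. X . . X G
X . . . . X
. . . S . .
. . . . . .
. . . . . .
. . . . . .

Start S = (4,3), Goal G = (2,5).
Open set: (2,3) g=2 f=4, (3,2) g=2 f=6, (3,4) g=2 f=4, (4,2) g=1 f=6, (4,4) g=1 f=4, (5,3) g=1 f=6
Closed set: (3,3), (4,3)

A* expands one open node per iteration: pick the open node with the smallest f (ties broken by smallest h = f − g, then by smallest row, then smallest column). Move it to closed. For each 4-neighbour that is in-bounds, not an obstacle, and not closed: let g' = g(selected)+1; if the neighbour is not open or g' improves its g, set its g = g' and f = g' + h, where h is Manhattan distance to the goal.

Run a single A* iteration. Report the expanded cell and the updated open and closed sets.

step 1: expand (2,3) (f=4, h=2) → closed; open now [(1,3) g=3 f=6, (2,2) g=3 f=6, (3,2) g=2 f=6, (3,4) g=2 f=4, (4,2) g=1 f=6, (4,4) g=1 f=4, (5,3) g=1 f=6]

expanded=(2,3); open=[(1,3) g=3 f=6, (2,2) g=3 f=6, (3,2) g=2 f=6, (3,4) g=2 f=4, (4,2) g=1 f=6, (4,4) g=1 f=4, (5,3) g=1 f=6]; closed=[(2,3), (3,3), (4,3)]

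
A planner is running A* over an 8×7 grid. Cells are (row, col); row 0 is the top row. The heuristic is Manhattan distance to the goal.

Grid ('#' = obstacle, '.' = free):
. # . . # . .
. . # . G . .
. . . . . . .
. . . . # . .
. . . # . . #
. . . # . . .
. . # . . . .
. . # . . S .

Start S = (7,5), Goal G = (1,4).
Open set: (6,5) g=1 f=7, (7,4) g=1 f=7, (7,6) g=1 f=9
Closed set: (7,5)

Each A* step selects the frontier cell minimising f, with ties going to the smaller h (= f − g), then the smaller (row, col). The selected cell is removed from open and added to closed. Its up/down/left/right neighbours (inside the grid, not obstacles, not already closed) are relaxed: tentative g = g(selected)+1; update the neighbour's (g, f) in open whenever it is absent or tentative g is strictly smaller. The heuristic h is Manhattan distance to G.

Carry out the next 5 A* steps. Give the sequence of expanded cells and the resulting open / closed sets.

order=[(6,5) → (5,5) → (4,5) → (3,5) → (2,5)]; open=[(1,5) g=6 f=7, (2,4) g=6 f=7, (2,6) g=6 f=9, (3,6) g=5 f=9, (4,4) g=4 f=7, (5,4) g=3 f=7, (5,6) g=3 f=9, (6,4) g=2 f=7, (6,6) g=2 f=9, (7,4) g=1 f=7, (7,6) g=1 f=9]; closed=[(2,5), (3,5), (4,5), (5,5), (6,5), (7,5)]

step 1: expand (6,5) (f=7, h=6) → closed; open now [(5,5) g=2 f=7, (6,4) g=2 f=7, (6,6) g=2 f=9, (7,4) g=1 f=7, (7,6) g=1 f=9]
step 2: expand (5,5) (f=7, h=5) → closed; open now [(4,5) g=3 f=7, (5,4) g=3 f=7, (5,6) g=3 f=9, (6,4) g=2 f=7, (6,6) g=2 f=9, (7,4) g=1 f=7, (7,6) g=1 f=9]
step 3: expand (4,5) (f=7, h=4) → closed; open now [(3,5) g=4 f=7, (4,4) g=4 f=7, (5,4) g=3 f=7, (5,6) g=3 f=9, (6,4) g=2 f=7, (6,6) g=2 f=9, (7,4) g=1 f=7, (7,6) g=1 f=9]
step 4: expand (3,5) (f=7, h=3) → closed; open now [(2,5) g=5 f=7, (3,6) g=5 f=9, (4,4) g=4 f=7, (5,4) g=3 f=7, (5,6) g=3 f=9, (6,4) g=2 f=7, (6,6) g=2 f=9, (7,4) g=1 f=7, (7,6) g=1 f=9]
step 5: expand (2,5) (f=7, h=2) → closed; open now [(1,5) g=6 f=7, (2,4) g=6 f=7, (2,6) g=6 f=9, (3,6) g=5 f=9, (4,4) g=4 f=7, (5,4) g=3 f=7, (5,6) g=3 f=9, (6,4) g=2 f=7, (6,6) g=2 f=9, (7,4) g=1 f=7, (7,6) g=1 f=9]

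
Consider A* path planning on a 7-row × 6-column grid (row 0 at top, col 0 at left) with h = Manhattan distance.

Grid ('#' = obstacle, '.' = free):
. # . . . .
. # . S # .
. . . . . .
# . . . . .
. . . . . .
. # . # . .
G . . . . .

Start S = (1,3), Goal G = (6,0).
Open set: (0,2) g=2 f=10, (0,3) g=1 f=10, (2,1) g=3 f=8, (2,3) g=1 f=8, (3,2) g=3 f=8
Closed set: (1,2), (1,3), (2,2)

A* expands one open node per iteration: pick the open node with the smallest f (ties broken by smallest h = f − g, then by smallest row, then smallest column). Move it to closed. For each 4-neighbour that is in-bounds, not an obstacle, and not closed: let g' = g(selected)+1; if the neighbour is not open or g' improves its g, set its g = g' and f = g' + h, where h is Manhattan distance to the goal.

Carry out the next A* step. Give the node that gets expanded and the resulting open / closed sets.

step 1: expand (2,1) (f=8, h=5) → closed; open now [(0,2) g=2 f=10, (0,3) g=1 f=10, (2,0) g=4 f=8, (2,3) g=1 f=8, (3,1) g=4 f=8, (3,2) g=3 f=8]

expanded=(2,1); open=[(0,2) g=2 f=10, (0,3) g=1 f=10, (2,0) g=4 f=8, (2,3) g=1 f=8, (3,1) g=4 f=8, (3,2) g=3 f=8]; closed=[(1,2), (1,3), (2,1), (2,2)]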